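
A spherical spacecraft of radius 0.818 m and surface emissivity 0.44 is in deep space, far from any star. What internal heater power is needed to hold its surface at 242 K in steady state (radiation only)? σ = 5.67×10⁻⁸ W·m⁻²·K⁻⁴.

P ≈ 719 W

P = εσ·4πr²·T⁴.
4πr² = 8.408 m²; T⁴ = 3.430×10⁹ K⁴.
P = 0.44·5.67×10⁻⁸·8.408·3.430×10⁹.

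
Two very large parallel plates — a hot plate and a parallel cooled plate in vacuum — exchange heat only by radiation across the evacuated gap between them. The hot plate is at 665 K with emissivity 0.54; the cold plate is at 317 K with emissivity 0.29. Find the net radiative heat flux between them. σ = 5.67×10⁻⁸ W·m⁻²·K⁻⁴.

q ≈ 2450 W/m²

For two infinite grey parallel plates, q = σ(T₁⁴ − T₂⁴)/(1/ε₁ + 1/ε₂ − 1).
T₁⁴ − T₂⁴ = 1.956×10¹¹ − 1.010×10¹⁰ = 1.855×10¹¹ K⁴.
1/ε₁ + 1/ε₂ − 1 = 1.852 + 3.448 − 1 = 4.300.
q = 5.67×10⁻⁸ × 1.855×10¹¹ / 4.300.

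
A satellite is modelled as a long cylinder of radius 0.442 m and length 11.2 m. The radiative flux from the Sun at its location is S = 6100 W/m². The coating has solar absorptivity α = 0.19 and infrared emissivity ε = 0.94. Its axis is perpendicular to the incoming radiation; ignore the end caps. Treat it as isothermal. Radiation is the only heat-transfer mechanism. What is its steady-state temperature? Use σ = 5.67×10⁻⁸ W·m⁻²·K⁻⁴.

T ≈ 288 K

At equilibrium, absorbed power = emitted power.
Absorbing cross-section = 2rL = 9.901 m²; emitting surface = 2πrL = 31.10 m² (ratio π).
αS·A_cross = εσ·A_surf·T⁴  ⇒  T⁴ = αS/(ε·πσ).
T⁴ = 0.190·6100/(0.94·π·5.67×10⁻⁸) = 6.922×10⁹ K⁴.
T = (6.922×10⁹)^(1/4).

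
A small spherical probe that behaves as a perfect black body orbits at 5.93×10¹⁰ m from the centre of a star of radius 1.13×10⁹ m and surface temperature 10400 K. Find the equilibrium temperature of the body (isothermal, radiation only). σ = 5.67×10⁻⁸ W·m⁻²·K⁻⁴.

T ≈ 1020 K

The star's surface emits σT_*⁴; at distance d the flux is S = σT_*⁴(R_*/d)².
S = 5.67×10⁻⁸·(10400)⁴·(1.13×10⁹/5.93×10¹⁰)² = 2.409×10⁵ W/m².
For an isothermal sphere T⁴ = (1−a)S/(4σ) = 1.062×10¹² K⁴.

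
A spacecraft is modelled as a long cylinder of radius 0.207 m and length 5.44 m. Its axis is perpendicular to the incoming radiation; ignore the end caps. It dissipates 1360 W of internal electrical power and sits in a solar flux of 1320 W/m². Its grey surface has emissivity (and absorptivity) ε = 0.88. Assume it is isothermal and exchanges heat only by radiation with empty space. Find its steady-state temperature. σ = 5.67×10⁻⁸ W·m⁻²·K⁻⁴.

T ≈ 326 K

At steady state, absorbed solar power + internal power = radiated power.
Absorbed: α·S·A_cross = 0.88·1320·2.252 = 2616 W (cross-section 2rL).
Total input = 2616 + 1360 = 3976 W.
Radiated: εσ·A_surf·T⁴ with A_surf = 2πrL = 7.075 m².
T⁴ = 3976/(0.88·5.67×10⁻⁸·7.075) = 1.126×10¹⁰ K⁴.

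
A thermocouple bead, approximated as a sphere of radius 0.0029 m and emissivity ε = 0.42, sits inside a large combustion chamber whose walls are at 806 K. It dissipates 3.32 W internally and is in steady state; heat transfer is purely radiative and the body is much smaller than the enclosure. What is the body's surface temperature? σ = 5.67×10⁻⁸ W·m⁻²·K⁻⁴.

T ≈ 1150 K

For a small grey body in a large enclosure, net radiated power = εσA(T⁴ − T_w⁴).
Steady state: P = εσA(T⁴ − T_w⁴) with A = 4πr² = 1.057×10⁻⁴ m².
T⁴ = P/(εσA) + T_w⁴ = 3.32/(0.42·5.67×10⁻⁸·1.057×10⁻⁴) + (806)⁴
    = 1.319×10¹² + 4.220×10¹¹ = 1.741×10¹² K⁴.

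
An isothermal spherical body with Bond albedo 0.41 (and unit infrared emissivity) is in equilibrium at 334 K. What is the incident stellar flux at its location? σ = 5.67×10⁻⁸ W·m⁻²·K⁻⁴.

(1−a)S·πr² = σ·4πr²·T⁴ ⇒ S = 4σT⁴/(1−a).
S = 4·5.67×10⁻⁸·1.244×10¹⁰/0.590.

S ≈ 4780 W/m²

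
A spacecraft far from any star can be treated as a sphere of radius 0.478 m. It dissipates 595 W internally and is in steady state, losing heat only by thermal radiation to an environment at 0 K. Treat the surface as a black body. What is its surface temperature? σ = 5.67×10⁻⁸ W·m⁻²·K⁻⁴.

T ≈ 246 K

Steady state: internal power = radiated power, P = εσA T⁴.
Radiating area A = 4πr² = 2.871 m².
T⁴ = P/(εσA) = 595/(1.0·5.67×10⁻⁸·2.871) = 3.655×10⁹ K⁴.
T = (3.655×10⁹)^(1/4).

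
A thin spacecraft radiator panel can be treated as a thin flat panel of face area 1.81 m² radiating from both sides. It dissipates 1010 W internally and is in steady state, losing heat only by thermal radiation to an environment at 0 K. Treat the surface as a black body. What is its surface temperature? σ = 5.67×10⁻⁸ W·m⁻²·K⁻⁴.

T ≈ 265 K

Steady state: internal power = radiated power, P = εσA T⁴.
Radiating area A = 2·1.81 = 3.620 m².
T⁴ = P/(εσA) = 1010/(1.0·5.67×10⁻⁸·3.620) = 4.921×10⁹ K⁴.
T = (4.921×10⁹)^(1/4).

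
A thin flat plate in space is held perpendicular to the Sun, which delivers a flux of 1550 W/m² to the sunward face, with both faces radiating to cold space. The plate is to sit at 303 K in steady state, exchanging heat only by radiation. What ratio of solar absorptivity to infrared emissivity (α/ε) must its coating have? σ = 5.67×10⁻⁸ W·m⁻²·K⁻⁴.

Balance: αS·A = εσ·2A·T⁴ ⇒ α/ε = 2σT⁴/S.
α/ε = 2·5.67×10⁻⁸·(303)⁴/1550 = 2·5.67×10⁻⁸·8.429×10⁹/1550.

α/ε ≈ 0.617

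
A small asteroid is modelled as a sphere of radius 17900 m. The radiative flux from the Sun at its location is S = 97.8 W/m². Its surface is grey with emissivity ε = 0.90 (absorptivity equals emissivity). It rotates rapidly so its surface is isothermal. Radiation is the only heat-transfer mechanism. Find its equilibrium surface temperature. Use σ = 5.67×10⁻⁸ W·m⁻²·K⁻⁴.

T ≈ 144 K

At equilibrium, absorbed power = emitted power.
Absorbing cross-section = πr² = 1.007×10⁹ m²; emitting surface = 4πr² = 4.026×10⁹ m² (ratio 4).
εS·A_cross = εσ·A_surf·T⁴  ⇒  T⁴ = S/(4σ)   (ε cancels).
T⁴ = 97.8/(4·5.67×10⁻⁸) = 4.312×10⁸ K⁴.
T = (4.312×10⁸)^(1/4).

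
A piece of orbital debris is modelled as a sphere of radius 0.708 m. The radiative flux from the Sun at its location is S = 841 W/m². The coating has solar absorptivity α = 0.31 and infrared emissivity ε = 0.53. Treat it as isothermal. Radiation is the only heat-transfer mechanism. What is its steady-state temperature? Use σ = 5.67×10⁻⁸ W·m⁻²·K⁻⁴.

T ≈ 216 K

At equilibrium, absorbed power = emitted power.
Absorbing cross-section = πr² = 1.575 m²; emitting surface = 4πr² = 6.299 m² (ratio 4).
αS·A_cross = εσ·A_surf·T⁴  ⇒  T⁴ = αS/(ε·4σ).
T⁴ = 0.310·841/(0.53·4·5.67×10⁻⁸) = 2.169×10⁹ K⁴.
T = (2.169×10⁹)^(1/4).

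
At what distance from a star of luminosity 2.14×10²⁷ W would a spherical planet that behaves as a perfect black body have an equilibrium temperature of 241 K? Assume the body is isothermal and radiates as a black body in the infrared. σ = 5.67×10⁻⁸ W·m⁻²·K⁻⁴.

d ≈ 4.72×10¹¹ m

For an isothermal black-emitting sphere, (1−a)S·πr² = σ·4πr²·T⁴ ⇒ S = 4σT⁴/(1−a).
S = 4·5.67×10⁻⁸·(241)⁴/1.00 = 765.1 W/m².
Flux falls as S = L/(4πd²), so d = √(L/(4πS)) = √(2.14×10²⁷/(4π·765.1)).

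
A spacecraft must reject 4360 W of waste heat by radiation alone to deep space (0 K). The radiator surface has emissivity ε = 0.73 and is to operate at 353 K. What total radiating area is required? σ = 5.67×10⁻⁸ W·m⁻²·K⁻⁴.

A ≈ 6.78 m²

P = εσA T⁴ ⇒ A = P/(εσT⁴).
T⁴ = 1.553×10¹⁰ K⁴.
A = 4360/(0.73 × 5.67×10⁻⁸ × 1.553×10¹⁰).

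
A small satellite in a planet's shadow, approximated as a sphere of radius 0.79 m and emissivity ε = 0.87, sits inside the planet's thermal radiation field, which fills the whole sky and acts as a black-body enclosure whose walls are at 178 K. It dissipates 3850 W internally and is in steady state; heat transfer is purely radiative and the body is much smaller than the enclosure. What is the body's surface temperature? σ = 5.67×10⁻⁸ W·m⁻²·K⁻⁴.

T ≈ 324 K

For a small grey body in a large enclosure, net radiated power = εσA(T⁴ − T_w⁴).
Steady state: P = εσA(T⁴ − T_w⁴) with A = 4πr² = 7.843 m².
T⁴ = P/(εσA) + T_w⁴ = 3850/(0.87·5.67×10⁻⁸·7.843) + (178)⁴
    = 9.952×10⁹ + 1.004×10⁹ = 1.096×10¹⁰ K⁴.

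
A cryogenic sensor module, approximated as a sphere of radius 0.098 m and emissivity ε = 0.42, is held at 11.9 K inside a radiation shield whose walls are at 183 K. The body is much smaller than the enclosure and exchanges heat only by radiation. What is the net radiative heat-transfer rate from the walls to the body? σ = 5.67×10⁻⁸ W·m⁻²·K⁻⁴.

For a small grey body in a large enclosure: P_net = εσA(T_body⁴ − T_wall⁴).
A = 4πr² = 0.1207 m²; T_body⁴ − T_wall⁴ = 20050 − 1.122×10⁹ = -1.121×10⁹ K⁴.
|P_net| = 0.42·5.67×10⁻⁸·0.1207·1.121×10⁹.

P_net ≈ 3.22 W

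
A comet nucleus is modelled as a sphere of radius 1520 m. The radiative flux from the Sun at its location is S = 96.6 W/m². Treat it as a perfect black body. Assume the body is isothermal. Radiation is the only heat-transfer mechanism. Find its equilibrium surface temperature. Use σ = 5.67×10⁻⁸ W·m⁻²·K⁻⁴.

T ≈ 144 K

At equilibrium, absorbed power = emitted power.
Absorbing cross-section = πr² = 7.258×10⁶ m²; emitting surface = 4πr² = 2.903×10⁷ m² (ratio 4).
S·A_cross = εσ·A_surf·T⁴  ⇒  T⁴ = S/(4σ).
T⁴ = 1.00·96.6/(4·5.67×10⁻⁸) = 4.259×10⁸ K⁴.
T = (4.259×10⁸)^(1/4).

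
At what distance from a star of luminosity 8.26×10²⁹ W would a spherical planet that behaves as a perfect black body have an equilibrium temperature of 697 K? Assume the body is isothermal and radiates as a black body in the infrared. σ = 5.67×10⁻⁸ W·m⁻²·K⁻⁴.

For an isothermal black-emitting sphere, (1−a)S·πr² = σ·4πr²·T⁴ ⇒ S = 4σT⁴/(1−a).
S = 4·5.67×10⁻⁸·(697)⁴/1.00 = 53530 W/m².
Flux falls as S = L/(4πd²), so d = √(L/(4πS)) = √(8.26×10²⁹/(4π·53530)).

d ≈ 1.11×10¹² m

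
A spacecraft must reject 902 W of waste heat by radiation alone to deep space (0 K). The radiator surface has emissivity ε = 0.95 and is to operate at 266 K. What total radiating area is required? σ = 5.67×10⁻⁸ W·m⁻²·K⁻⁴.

P = εσA T⁴ ⇒ A = P/(εσT⁴).
T⁴ = 5.006×10⁹ K⁴.
A = 902/(0.95 × 5.67×10⁻⁸ × 5.006×10⁹).

A ≈ 3.34 m²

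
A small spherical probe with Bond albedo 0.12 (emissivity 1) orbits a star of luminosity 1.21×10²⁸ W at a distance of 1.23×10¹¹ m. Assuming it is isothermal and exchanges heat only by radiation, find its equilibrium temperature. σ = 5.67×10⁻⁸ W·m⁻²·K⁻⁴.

First find the stellar flux at distance d: S = L/(4πd²) = 1.21×10²⁸/(4π·(1.23×10¹¹)²) = 63650 W/m².
For an isothermal sphere, absorbed (1−a)S·πr² = emitted σ·4πr²·T⁴, so T⁴ = (1−a)S/(4σ).
T⁴ = 0.880·63650/(4·5.67×10⁻⁸) = 2.469×10¹¹ K⁴.

T ≈ 705 K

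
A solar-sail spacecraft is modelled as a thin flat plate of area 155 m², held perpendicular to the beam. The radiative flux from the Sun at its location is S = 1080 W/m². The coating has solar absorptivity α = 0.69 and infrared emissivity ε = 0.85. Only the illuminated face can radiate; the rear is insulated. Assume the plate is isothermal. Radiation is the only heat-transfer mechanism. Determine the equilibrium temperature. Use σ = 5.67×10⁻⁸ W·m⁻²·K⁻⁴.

At equilibrium, absorbed power = emitted power.
Absorbing cross-section = A = 155.0 m²; emitting surface = A = 155.0 m² (ratio 1).
αS·A_cross = εσ·A_surf·T⁴  ⇒  T⁴ = αS/(ε·1σ).
T⁴ = 0.690·1080/(0.85·1·5.67×10⁻⁸) = 1.546×10¹⁰ K⁴.
T = (1.546×10¹⁰)^(1/4).

T ≈ 353 K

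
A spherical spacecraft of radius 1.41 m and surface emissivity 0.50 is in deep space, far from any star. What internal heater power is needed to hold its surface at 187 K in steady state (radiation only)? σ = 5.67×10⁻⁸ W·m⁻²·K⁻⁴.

P ≈ 866 W

P = εσ·4πr²·T⁴.
4πr² = 24.98 m²; T⁴ = 1.223×10⁹ K⁴.
P = 0.50·5.67×10⁻⁸·24.98·1.223×10⁹.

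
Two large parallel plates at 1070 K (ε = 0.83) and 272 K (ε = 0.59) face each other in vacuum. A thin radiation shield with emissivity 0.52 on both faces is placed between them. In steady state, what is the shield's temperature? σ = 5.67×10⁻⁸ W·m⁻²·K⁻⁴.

In steady state the net flux on the hot side equals that on the cold side.
σ(T₁⁴−T_s⁴)/D₁ = σ(T_s⁴−T₂⁴)/D₂, with D₁ = 1/ε₁+1/ε_s−1 = 2.128, D₂ = 1/ε_s+1/ε₂−1 = 2.618.
Solve for T_s⁴: T_s⁴ = (D₂·T₁⁴ + D₁·T₂⁴)/(D₁+D₂) = 7.255×10¹¹ K⁴.

T_s ≈ 923 K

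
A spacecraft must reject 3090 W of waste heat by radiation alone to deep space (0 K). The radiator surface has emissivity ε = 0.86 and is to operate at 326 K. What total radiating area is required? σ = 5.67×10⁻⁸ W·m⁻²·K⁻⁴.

A ≈ 5.61 m²

P = εσA T⁴ ⇒ A = P/(εσT⁴).
T⁴ = 1.129×10¹⁰ K⁴.
A = 3090/(0.86 × 5.67×10⁻⁸ × 1.129×10¹⁰).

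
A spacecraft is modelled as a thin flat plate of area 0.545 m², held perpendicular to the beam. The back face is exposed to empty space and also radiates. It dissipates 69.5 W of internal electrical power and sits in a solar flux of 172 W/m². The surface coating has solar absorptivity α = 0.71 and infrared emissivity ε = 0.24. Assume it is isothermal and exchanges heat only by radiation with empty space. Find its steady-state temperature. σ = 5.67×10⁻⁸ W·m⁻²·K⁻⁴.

T ≈ 309 K

At steady state, absorbed solar power + internal power = radiated power.
Absorbed: α·S·A_cross = 0.71·172·0.5450 = 66.56 W (cross-section A).
Total input = 66.56 + 69.5 = 136.1 W.
Radiated: εσ·A_surf·T⁴ with A_surf = 2A = 1.090 m².
T⁴ = 136.1/(0.24·5.67×10⁻⁸·1.090) = 9.173×10⁹ K⁴.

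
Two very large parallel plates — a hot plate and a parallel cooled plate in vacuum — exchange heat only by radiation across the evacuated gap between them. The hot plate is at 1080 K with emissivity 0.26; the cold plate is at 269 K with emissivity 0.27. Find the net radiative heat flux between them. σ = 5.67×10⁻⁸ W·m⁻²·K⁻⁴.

For two infinite grey parallel plates, q = σ(T₁⁴ − T₂⁴)/(1/ε₁ + 1/ε₂ − 1).
T₁⁴ − T₂⁴ = 1.360×10¹² − 5.236×10⁹ = 1.355×10¹² K⁴.
1/ε₁ + 1/ε₂ − 1 = 3.846 + 3.704 − 1 = 6.550.
q = 5.67×10⁻⁸ × 1.355×10¹² / 6.550.

q ≈ 11700 W/m²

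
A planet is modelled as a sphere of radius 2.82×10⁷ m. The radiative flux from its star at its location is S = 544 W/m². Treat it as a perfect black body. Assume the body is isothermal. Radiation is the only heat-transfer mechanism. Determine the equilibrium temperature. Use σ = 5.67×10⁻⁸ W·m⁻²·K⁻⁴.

T ≈ 221 K

At equilibrium, absorbed power = emitted power.
Absorbing cross-section = πr² = 2.498×10¹⁵ m²; emitting surface = 4πr² = 9.993×10¹⁵ m² (ratio 4).
S·A_cross = εσ·A_surf·T⁴  ⇒  T⁴ = S/(4σ).
T⁴ = 1.00·544/(4·5.67×10⁻⁸) = 2.399×10⁹ K⁴.
T = (2.399×10⁹)^(1/4).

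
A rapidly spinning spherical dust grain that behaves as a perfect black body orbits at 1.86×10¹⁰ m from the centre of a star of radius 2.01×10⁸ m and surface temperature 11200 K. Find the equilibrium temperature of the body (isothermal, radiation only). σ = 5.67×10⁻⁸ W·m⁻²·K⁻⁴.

The star's surface emits σT_*⁴; at distance d the flux is S = σT_*⁴(R_*/d)².
S = 5.67×10⁻⁸·(11200)⁴·(2.01×10⁸/1.86×10¹⁰)² = 1.042×10⁵ W/m².
For an isothermal sphere T⁴ = (1−a)S/(4σ) = 4.594×10¹¹ K⁴.

T ≈ 823 K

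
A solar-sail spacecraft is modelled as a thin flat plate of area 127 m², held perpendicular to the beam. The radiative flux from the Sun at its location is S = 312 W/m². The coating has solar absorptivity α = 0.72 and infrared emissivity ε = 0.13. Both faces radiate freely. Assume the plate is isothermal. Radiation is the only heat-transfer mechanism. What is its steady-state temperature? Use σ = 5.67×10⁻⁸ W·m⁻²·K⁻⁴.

T ≈ 351 K

At equilibrium, absorbed power = emitted power.
Absorbing cross-section = A = 127.0 m²; emitting surface = 2A = 254.0 m² (ratio 2).
αS·A_cross = εσ·A_surf·T⁴  ⇒  T⁴ = αS/(ε·2σ).
T⁴ = 0.720·312/(0.13·2·5.67×10⁻⁸) = 1.524×10¹⁰ K⁴.
T = (1.524×10¹⁰)^(1/4).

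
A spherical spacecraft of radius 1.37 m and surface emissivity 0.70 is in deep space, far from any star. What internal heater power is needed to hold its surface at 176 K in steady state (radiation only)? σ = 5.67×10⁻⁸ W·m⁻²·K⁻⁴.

P = εσ·4πr²·T⁴.
4πr² = 23.59 m²; T⁴ = 9.595×10⁸ K⁴.
P = 0.70·5.67×10⁻⁸·23.59·9.595×10⁸.

P ≈ 898 W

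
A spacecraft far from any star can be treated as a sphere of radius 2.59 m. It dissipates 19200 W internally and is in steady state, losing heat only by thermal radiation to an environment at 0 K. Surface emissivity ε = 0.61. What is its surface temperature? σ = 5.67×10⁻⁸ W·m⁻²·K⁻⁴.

T ≈ 285 K

Steady state: internal power = radiated power, P = εσA T⁴.
Radiating area A = 4πr² = 84.30 m².
T⁴ = P/(εσA) = 19200/(0.61·5.67×10⁻⁸·84.30) = 6.585×10⁹ K⁴.
T = (6.585×10⁹)^(1/4).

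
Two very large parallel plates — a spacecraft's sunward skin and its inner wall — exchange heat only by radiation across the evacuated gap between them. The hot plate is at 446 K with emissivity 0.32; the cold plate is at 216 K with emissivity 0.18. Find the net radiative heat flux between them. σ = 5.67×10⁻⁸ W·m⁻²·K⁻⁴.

q ≈ 276 W/m²

For two infinite grey parallel plates, q = σ(T₁⁴ − T₂⁴)/(1/ε₁ + 1/ε₂ − 1).
T₁⁴ − T₂⁴ = 3.957×10¹⁰ − 2.177×10⁹ = 3.739×10¹⁰ K⁴.
1/ε₁ + 1/ε₂ − 1 = 3.125 + 5.556 − 1 = 7.681.
q = 5.67×10⁻⁸ × 3.739×10¹⁰ / 7.681.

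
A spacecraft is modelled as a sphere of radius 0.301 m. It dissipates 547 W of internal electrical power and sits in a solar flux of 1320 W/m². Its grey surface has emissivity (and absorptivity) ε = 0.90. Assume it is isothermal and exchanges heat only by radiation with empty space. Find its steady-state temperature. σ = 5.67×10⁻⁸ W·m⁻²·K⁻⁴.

At steady state, absorbed solar power + internal power = radiated power.
Absorbed: α·S·A_cross = 0.90·1320·0.2846 = 338.1 W (cross-section πr²).
Total input = 338.1 + 547 = 885.1 W.
Radiated: εσ·A_surf·T⁴ with A_surf = 4πr² = 1.139 m².
T⁴ = 885.1/(0.90·5.67×10⁻⁸·1.139) = 1.524×10¹⁰ K⁴.

T ≈ 351 K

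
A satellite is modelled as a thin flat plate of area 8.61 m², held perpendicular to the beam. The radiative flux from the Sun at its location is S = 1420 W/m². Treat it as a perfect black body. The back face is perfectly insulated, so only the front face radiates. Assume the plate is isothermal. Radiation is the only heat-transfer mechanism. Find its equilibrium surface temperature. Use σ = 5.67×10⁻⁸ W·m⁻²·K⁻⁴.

T ≈ 398 K

At equilibrium, absorbed power = emitted power.
Absorbing cross-section = A = 8.610 m²; emitting surface = A = 8.610 m² (ratio 1).
S·A_cross = εσ·A_surf·T⁴  ⇒  T⁴ = S/(1σ).
T⁴ = 1.00·1420/(1·5.67×10⁻⁸) = 2.504×10¹⁰ K⁴.
T = (2.504×10¹⁰)^(1/4).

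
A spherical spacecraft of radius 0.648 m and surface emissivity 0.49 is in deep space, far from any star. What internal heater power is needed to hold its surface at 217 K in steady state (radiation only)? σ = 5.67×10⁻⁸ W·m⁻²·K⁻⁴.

P = εσ·4πr²·T⁴.
4πr² = 5.277 m²; T⁴ = 2.217×10⁹ K⁴.
P = 0.49·5.67×10⁻⁸·5.277·2.217×10⁹.

P ≈ 325 W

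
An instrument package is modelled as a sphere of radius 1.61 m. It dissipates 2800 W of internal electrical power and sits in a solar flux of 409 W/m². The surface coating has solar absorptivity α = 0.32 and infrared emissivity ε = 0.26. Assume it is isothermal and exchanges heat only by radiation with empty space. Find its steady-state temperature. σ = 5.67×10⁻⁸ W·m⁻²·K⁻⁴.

At steady state, absorbed solar power + internal power = radiated power.
Absorbed: α·S·A_cross = 0.32·409·8.143 = 1066 W (cross-section πr²).
Total input = 1066 + 2800 = 3866 W.
Radiated: εσ·A_surf·T⁴ with A_surf = 4πr² = 32.57 m².
T⁴ = 3866/(0.26·5.67×10⁻⁸·32.57) = 8.050×10⁹ K⁴.

T ≈ 300 K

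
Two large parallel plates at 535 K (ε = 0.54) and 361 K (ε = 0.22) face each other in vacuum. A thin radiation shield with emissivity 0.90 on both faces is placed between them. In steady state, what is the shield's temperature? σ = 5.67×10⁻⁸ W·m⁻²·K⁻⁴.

In steady state the net flux on the hot side equals that on the cold side.
σ(T₁⁴−T_s⁴)/D₁ = σ(T_s⁴−T₂⁴)/D₂, with D₁ = 1/ε₁+1/ε_s−1 = 1.963, D₂ = 1/ε_s+1/ε₂−1 = 4.657.
Solve for T_s⁴: T_s⁴ = (D₂·T₁⁴ + D₁·T₂⁴)/(D₁+D₂) = 6.267×10¹⁰ K⁴.

T_s ≈ 500 K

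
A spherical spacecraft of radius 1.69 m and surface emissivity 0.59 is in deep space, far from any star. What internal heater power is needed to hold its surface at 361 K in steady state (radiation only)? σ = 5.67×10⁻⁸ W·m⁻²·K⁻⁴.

P ≈ 20400 W

P = εσ·4πr²·T⁴.
4πr² = 35.89 m²; T⁴ = 1.698×10¹⁰ K⁴.
P = 0.59·5.67×10⁻⁸·35.89·1.698×10¹⁰.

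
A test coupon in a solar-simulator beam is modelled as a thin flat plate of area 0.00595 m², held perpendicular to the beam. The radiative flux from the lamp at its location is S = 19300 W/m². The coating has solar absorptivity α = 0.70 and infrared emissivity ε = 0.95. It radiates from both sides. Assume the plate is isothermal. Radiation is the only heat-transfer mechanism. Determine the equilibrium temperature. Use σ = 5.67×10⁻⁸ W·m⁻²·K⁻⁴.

At equilibrium, absorbed power = emitted power.
Absorbing cross-section = A = 0.005950 m²; emitting surface = 2A = 0.01190 m² (ratio 2).
αS·A_cross = εσ·A_surf·T⁴  ⇒  T⁴ = αS/(ε·2σ).
T⁴ = 0.700·19300/(0.95·2·5.67×10⁻⁸) = 1.254×10¹¹ K⁴.
T = (1.254×10¹¹)^(1/4).

T ≈ 595 K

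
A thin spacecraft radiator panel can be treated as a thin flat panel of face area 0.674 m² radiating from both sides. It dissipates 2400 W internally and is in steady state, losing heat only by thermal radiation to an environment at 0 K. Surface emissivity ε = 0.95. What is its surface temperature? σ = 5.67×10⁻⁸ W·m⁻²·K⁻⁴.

Steady state: internal power = radiated power, P = εσA T⁴.
Radiating area A = 2·0.674 = 1.348 m².
T⁴ = P/(εσA) = 2400/(0.95·5.67×10⁻⁸·1.348) = 3.305×10¹⁰ K⁴.
T = (3.305×10¹⁰)^(1/4).

T ≈ 426 K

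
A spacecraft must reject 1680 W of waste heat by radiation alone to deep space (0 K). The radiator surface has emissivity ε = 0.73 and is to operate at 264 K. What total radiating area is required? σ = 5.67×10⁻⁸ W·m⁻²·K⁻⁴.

A ≈ 8.36 m²

P = εσA T⁴ ⇒ A = P/(εσT⁴).
T⁴ = 4.858×10⁹ K⁴.
A = 1680/(0.73 × 5.67×10⁻⁸ × 4.858×10⁹).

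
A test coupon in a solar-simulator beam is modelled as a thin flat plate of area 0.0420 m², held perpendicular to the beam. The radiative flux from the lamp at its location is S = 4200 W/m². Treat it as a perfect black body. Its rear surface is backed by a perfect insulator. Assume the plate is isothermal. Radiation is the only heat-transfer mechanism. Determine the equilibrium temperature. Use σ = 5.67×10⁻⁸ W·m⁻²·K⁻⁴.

T ≈ 522 K

At equilibrium, absorbed power = emitted power.
Absorbing cross-section = A = 0.04200 m²; emitting surface = A = 0.04200 m² (ratio 1).
S·A_cross = εσ·A_surf·T⁴  ⇒  T⁴ = S/(1σ).
T⁴ = 1.00·4200/(1·5.67×10⁻⁸) = 7.407×10¹⁰ K⁴.
T = (7.407×10¹⁰)^(1/4).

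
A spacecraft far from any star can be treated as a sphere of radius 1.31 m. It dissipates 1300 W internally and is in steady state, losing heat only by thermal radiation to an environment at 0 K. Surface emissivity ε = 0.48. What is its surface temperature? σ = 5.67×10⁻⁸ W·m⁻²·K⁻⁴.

T ≈ 217 K

Steady state: internal power = radiated power, P = εσA T⁴.
Radiating area A = 4πr² = 21.57 m².
T⁴ = P/(εσA) = 1300/(0.48·5.67×10⁻⁸·21.57) = 2.215×10⁹ K⁴.
T = (2.215×10⁹)^(1/4).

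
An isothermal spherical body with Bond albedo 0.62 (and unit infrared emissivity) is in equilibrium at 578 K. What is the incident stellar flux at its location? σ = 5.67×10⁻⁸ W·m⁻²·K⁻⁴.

S ≈ 66600 W/m²

(1−a)S·πr² = σ·4πr²·T⁴ ⇒ S = 4σT⁴/(1−a).
S = 4·5.67×10⁻⁸·1.116×10¹¹/0.380.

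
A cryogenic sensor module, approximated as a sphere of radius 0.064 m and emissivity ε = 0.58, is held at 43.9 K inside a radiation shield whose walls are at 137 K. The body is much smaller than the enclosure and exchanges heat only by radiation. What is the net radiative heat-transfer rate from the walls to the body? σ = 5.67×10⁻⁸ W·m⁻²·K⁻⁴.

P_net ≈ 0.590 W

For a small grey body in a large enclosure: P_net = εσA(T_body⁴ − T_wall⁴).
A = 4πr² = 0.05147 m²; T_body⁴ − T_wall⁴ = 3.714×10⁶ − 3.523×10⁸ = -3.486×10⁸ K⁴.
|P_net| = 0.58·5.67×10⁻⁸·0.05147·3.486×10⁸.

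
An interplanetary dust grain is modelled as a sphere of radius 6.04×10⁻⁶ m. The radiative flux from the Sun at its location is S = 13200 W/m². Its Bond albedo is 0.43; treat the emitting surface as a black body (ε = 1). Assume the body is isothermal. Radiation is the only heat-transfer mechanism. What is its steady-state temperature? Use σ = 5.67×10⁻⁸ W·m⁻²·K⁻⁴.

T ≈ 427 K

At equilibrium, absorbed power = emitted power.
Absorbing cross-section = πr² = 1.146×10⁻¹⁰ m²; emitting surface = 4πr² = 4.584×10⁻¹⁰ m² (ratio 4).
(1−a)S·A_cross = εσ·A_surf·T⁴  ⇒  T⁴ = (1−a)S/(4σ).
T⁴ = 0.570·13200/(4·5.67×10⁻⁸) = 3.317×10¹⁰ K⁴.
T = (3.317×10¹⁰)^(1/4).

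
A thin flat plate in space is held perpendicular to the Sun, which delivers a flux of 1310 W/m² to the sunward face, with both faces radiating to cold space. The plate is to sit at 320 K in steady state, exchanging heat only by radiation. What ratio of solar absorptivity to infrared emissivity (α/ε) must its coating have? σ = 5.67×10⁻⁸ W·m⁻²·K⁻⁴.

α/ε ≈ 0.908

Balance: αS·A = εσ·2A·T⁴ ⇒ α/ε = 2σT⁴/S.
α/ε = 2·5.67×10⁻⁸·(320)⁴/1310 = 2·5.67×10⁻⁸·1.049×10¹⁰/1310.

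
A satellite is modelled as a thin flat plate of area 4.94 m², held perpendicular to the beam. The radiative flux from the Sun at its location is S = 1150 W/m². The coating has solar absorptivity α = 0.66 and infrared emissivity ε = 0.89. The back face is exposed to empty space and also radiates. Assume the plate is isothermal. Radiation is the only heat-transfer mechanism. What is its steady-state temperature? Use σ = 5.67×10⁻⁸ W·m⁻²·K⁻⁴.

T ≈ 294 K

At equilibrium, absorbed power = emitted power.
Absorbing cross-section = A = 4.940 m²; emitting surface = 2A = 9.880 m² (ratio 2).
αS·A_cross = εσ·A_surf·T⁴  ⇒  T⁴ = αS/(ε·2σ).
T⁴ = 0.660·1150/(0.89·2·5.67×10⁻⁸) = 7.520×10⁹ K⁴.
T = (7.520×10⁹)^(1/4).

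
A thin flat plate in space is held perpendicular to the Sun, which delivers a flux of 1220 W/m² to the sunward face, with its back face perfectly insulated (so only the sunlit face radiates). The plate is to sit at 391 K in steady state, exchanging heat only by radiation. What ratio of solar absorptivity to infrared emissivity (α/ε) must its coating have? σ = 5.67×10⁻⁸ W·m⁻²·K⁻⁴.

α/ε ≈ 1.09

Balance: αS·A = εσ·1A·T⁴ ⇒ α/ε = σT⁴/S.
α/ε = 5.67×10⁻⁸·(391)⁴/1220 = 5.67×10⁻⁸·2.337×10¹⁰/1220.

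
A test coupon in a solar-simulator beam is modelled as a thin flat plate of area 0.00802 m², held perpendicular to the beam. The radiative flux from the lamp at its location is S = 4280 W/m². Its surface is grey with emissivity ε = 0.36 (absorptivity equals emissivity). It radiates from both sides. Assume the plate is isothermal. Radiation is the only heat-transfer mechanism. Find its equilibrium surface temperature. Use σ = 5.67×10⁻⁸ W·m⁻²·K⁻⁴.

T ≈ 441 K

At equilibrium, absorbed power = emitted power.
Absorbing cross-section = A = 0.008020 m²; emitting surface = 2A = 0.01604 m² (ratio 2).
εS·A_cross = εσ·A_surf·T⁴  ⇒  T⁴ = S/(2σ)   (ε cancels).
T⁴ = 4280/(2·5.67×10⁻⁸) = 3.774×10¹⁰ K⁴.
T = (3.774×10¹⁰)^(1/4).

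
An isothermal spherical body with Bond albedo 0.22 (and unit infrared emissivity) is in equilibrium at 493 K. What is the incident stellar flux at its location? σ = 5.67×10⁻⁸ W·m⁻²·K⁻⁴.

S ≈ 17200 W/m²

(1−a)S·πr² = σ·4πr²·T⁴ ⇒ S = 4σT⁴/(1−a).
S = 4·5.67×10⁻⁸·5.907×10¹⁰/0.780.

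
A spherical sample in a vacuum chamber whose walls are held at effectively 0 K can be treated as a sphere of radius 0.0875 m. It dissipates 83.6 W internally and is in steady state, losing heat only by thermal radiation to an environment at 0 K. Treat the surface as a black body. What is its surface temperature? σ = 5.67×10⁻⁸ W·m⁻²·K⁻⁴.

T ≈ 352 K

Steady state: internal power = radiated power, P = εσA T⁴.
Radiating area A = 4πr² = 0.09621 m².
T⁴ = P/(εσA) = 83.6/(1.0·5.67×10⁻⁸·0.09621) = 1.532×10¹⁰ K⁴.
T = (1.532×10¹⁰)^(1/4).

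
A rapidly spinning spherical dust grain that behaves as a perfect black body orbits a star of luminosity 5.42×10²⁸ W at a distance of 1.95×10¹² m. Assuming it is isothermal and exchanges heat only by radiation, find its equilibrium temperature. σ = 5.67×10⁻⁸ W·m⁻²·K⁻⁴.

First find the stellar flux at distance d: S = L/(4πd²) = 5.42×10²⁸/(4π·(1.95×10¹²)²) = 1134 W/m².
For an isothermal sphere, absorbed (1−a)S·πr² = emitted σ·4πr²·T⁴, so T⁴ = (1−a)S/(4σ).
T⁴ = 1.00·1134/(4·5.67×10⁻⁸) = 5.001×10⁹ K⁴.

T ≈ 266 K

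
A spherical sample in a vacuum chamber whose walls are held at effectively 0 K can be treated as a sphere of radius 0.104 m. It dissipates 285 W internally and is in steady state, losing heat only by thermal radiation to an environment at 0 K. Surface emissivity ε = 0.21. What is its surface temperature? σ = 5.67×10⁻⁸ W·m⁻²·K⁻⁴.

T ≈ 648 K

Steady state: internal power = radiated power, P = εσA T⁴.
Radiating area A = 4πr² = 0.1359 m².
T⁴ = P/(εσA) = 285/(0.21·5.67×10⁻⁸·0.1359) = 1.761×10¹¹ K⁴.
T = (1.761×10¹¹)^(1/4).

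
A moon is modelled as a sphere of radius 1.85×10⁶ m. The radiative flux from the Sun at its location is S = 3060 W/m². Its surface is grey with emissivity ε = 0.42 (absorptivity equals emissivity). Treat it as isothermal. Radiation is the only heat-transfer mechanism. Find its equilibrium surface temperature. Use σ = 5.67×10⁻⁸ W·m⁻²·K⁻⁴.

T ≈ 341 K

At equilibrium, absorbed power = emitted power.
Absorbing cross-section = πr² = 1.075×10¹³ m²; emitting surface = 4πr² = 4.301×10¹³ m² (ratio 4).
εS·A_cross = εσ·A_surf·T⁴  ⇒  T⁴ = S/(4σ)   (ε cancels).
T⁴ = 3060/(4·5.67×10⁻⁸) = 1.349×10¹⁰ K⁴.
T = (1.349×10¹⁰)^(1/4).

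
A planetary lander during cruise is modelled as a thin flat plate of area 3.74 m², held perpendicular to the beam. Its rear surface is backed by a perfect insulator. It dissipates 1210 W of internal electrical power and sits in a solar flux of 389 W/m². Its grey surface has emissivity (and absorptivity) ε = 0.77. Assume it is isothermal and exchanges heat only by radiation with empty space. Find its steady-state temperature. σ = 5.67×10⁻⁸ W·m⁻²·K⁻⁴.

T ≈ 346 K

At steady state, absorbed solar power + internal power = radiated power.
Absorbed: α·S·A_cross = 0.77·389·3.740 = 1120 W (cross-section A).
Total input = 1120 + 1210 = 2330 W.
Radiated: εσ·A_surf·T⁴ with A_surf = A = 3.740 m².
T⁴ = 2330/(0.77·5.67×10⁻⁸·3.740) = 1.427×10¹⁰ K⁴.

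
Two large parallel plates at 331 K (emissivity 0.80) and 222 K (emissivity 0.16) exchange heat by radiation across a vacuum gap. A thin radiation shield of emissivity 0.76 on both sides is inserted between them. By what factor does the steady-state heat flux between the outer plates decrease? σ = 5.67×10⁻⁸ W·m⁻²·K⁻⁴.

Without shield: q₀ = σΔ(T⁴)/(1/ε₁+1/ε₂−1) with denominator 6.500.
With shield the two gaps are in series; the resistances add: (1/ε₁+1/ε_s−1)+(1/ε_s+1/ε₂−1) = 1.566+6.566 = 8.132.
Heat-flux ratio q₀/q = 8.132/6.500.

factor ≈ 1.25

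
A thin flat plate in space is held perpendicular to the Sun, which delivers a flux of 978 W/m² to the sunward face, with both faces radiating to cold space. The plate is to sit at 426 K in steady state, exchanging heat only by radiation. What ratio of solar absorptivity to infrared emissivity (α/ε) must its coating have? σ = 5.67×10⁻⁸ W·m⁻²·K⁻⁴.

α/ε ≈ 3.82

Balance: αS·A = εσ·2A·T⁴ ⇒ α/ε = 2σT⁴/S.
α/ε = 2·5.67×10⁻⁸·(426)⁴/978 = 2·5.67×10⁻⁸·3.293×10¹⁰/978.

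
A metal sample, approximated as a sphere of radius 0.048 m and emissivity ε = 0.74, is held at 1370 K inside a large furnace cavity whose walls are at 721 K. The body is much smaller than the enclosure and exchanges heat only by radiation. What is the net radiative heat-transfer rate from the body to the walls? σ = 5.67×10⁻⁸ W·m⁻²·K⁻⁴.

For a small grey body in a large enclosure: P_net = εσA(T_body⁴ − T_wall⁴).
A = 4πr² = 0.02895 m²; T_body⁴ − T_wall⁴ = 3.523×10¹² − 2.702×10¹¹ = 3.253×10¹² K⁴.
|P_net| = 0.74·5.67×10⁻⁸·0.02895·3.253×10¹².

P_net ≈ 3950 W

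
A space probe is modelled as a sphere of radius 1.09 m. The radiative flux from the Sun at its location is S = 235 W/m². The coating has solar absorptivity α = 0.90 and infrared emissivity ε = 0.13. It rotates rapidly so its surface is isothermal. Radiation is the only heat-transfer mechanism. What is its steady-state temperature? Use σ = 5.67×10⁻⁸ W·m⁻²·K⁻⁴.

At equilibrium, absorbed power = emitted power.
Absorbing cross-section = πr² = 3.733 m²; emitting surface = 4πr² = 14.93 m² (ratio 4).
αS·A_cross = εσ·A_surf·T⁴  ⇒  T⁴ = αS/(ε·4σ).
T⁴ = 0.900·235/(0.13·4·5.67×10⁻⁸) = 7.173×10⁹ K⁴.
T = (7.173×10⁹)^(1/4).

T ≈ 291 K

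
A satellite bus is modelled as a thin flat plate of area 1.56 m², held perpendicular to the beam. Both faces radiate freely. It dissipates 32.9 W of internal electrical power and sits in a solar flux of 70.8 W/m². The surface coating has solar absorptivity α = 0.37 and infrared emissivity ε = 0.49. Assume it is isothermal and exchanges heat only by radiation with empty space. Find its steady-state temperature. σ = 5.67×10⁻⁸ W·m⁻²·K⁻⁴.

At steady state, absorbed solar power + internal power = radiated power.
Absorbed: α·S·A_cross = 0.37·70.8·1.560 = 40.87 W (cross-section A).
Total input = 40.87 + 32.9 = 73.77 W.
Radiated: εσ·A_surf·T⁴ with A_surf = 2A = 3.120 m².
T⁴ = 73.77/(0.49·5.67×10⁻⁸·3.120) = 8.510×10⁸ K⁴.

T ≈ 171 K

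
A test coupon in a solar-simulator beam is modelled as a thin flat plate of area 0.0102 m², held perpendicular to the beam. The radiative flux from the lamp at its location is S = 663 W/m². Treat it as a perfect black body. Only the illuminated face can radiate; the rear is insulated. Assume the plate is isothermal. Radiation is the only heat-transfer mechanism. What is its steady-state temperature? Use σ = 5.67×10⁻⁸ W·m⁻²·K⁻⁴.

T ≈ 329 K

At equilibrium, absorbed power = emitted power.
Absorbing cross-section = A = 0.01020 m²; emitting surface = A = 0.01020 m² (ratio 1).
S·A_cross = εσ·A_surf·T⁴  ⇒  T⁴ = S/(1σ).
T⁴ = 1.00·663/(1·5.67×10⁻⁸) = 1.169×10¹⁰ K⁴.
T = (1.169×10¹⁰)^(1/4).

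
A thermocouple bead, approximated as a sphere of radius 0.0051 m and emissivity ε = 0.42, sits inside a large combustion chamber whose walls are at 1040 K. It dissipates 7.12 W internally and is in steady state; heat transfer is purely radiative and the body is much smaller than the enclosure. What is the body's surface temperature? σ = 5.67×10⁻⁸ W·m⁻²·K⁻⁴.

For a small grey body in a large enclosure, net radiated power = εσA(T⁴ − T_w⁴).
Steady state: P = εσA(T⁴ − T_w⁴) with A = 4πr² = 3.269×10⁻⁴ m².
T⁴ = P/(εσA) + T_w⁴ = 7.12/(0.42·5.67×10⁻⁸·3.269×10⁻⁴) + (1040)⁴
    = 9.147×10¹¹ + 1.170×10¹² = 2.085×10¹² K⁴.

T ≈ 1200 K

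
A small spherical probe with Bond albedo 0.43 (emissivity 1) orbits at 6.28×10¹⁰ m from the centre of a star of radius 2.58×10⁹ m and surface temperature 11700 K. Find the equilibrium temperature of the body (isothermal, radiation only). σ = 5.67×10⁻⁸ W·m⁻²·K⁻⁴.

The star's surface emits σT_*⁴; at distance d the flux is S = σT_*⁴(R_*/d)².
S = 5.67×10⁻⁸·(11700)⁴·(2.58×10⁹/6.28×10¹⁰)² = 1.793×10⁶ W/m².
For an isothermal sphere T⁴ = (1−a)S/(4σ) = 4.507×10¹² K⁴.

T ≈ 1460 K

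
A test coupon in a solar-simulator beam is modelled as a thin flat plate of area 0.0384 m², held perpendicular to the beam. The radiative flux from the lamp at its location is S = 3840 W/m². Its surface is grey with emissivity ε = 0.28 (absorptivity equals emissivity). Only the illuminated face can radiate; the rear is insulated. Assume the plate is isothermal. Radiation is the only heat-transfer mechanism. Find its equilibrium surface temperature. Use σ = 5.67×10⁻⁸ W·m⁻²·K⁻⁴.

T ≈ 510 K

At equilibrium, absorbed power = emitted power.
Absorbing cross-section = A = 0.03840 m²; emitting surface = A = 0.03840 m² (ratio 1).
εS·A_cross = εσ·A_surf·T⁴  ⇒  T⁴ = S/(1σ)   (ε cancels).
T⁴ = 3840/(1·5.67×10⁻⁸) = 6.772×10¹⁰ K⁴.
T = (6.772×10¹⁰)^(1/4).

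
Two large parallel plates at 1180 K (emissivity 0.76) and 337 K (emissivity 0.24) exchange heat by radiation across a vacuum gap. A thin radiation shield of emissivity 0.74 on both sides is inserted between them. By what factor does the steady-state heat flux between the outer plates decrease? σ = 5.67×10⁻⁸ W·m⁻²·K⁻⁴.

factor ≈ 1.38

Without shield: q₀ = σΔ(T⁴)/(1/ε₁+1/ε₂−1) with denominator 4.482.
With shield the two gaps are in series; the resistances add: (1/ε₁+1/ε_s−1)+(1/ε_s+1/ε₂−1) = 1.667+4.518 = 6.185.
Heat-flux ratio q₀/q = 6.185/4.482.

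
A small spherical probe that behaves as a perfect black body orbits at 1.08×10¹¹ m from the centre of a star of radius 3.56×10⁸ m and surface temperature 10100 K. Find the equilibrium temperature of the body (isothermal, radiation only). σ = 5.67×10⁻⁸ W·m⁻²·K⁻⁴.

The star's surface emits σT_*⁴; at distance d the flux is S = σT_*⁴(R_*/d)².
S = 5.67×10⁻⁸·(10100)⁴·(3.56×10⁸/1.08×10¹¹)² = 6411 W/m².
For an isothermal sphere T⁴ = (1−a)S/(4σ) = 2.827×10¹⁰ K⁴.

T ≈ 410 K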